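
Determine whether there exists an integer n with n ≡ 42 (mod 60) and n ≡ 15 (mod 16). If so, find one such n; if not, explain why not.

gcd(60, 16) = 4. If n ≡ 42 (mod 60) and n ≡ 15 (mod 16), then n ≡ 42 (mod 4) and n ≡ 15 (mod 4).
But 42 mod 4 = 2 while 15 mod 4 = 3, a contradiction.
Therefore no such n exists.

There is no such integer.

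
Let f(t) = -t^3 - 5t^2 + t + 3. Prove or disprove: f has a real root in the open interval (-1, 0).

f(-1) = -2 and f(0) = 3, which have opposite signs.
As a polynomial, f is continuous on every closed interval.
By the Intermediate Value Theorem, f takes the value 0 somewhere in the open interval.

Yes, f has a root in the interval.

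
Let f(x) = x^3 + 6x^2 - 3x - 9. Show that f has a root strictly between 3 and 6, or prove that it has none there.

f has no root in that interval.

f(3) = 63 and f(6) = 405, both positive, so a sign-change argument is unavailable; we show f keeps this sign on the whole interval.
Substitute x = 3 + u, where 0 < u < 3 on the interval. Expanding, f(3 + u) = u^3 + 15u^2 + 60u + 63.
The nonzero coefficients here are all positive, so for u > 0 every term is positive (or zero), and the constant term 63 is strictly positive.
Therefore f(x) > 0 throughout (3, 6), and f has no zero there.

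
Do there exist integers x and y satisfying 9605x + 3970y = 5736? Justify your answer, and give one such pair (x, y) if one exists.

No such integers exist.

gcd(9605, 3970) = 5, so every integer of the form 9605x + 3970y is a multiple of 5.
But 5736 is not a multiple of 5 (it leaves remainder 1).
Therefore 9605x + 3970y = 5736 has no solution in integers.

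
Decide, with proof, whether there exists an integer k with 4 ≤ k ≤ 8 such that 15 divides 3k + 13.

There is no such integer k in that range.

The values of 3k + 13 for k = 4, 5, …, 8 are 25, 28, 31, 34, 37; reduced mod 15 these are 10, 13, 1, 4, 7.
The residue 0 does not occur, so no k in [4, 8] makes 3k + 13 a multiple of 15.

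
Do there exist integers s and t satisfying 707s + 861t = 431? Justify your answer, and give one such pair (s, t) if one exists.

Any value of 707s + 861t is a multiple of gcd(707, 861) = 7.
But 431 is not a multiple of 7 (it leaves remainder 4).
Therefore 707s + 861t = 431 has no solution in integers.

There are no such integers.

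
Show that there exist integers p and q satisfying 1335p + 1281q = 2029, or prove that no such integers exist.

There are no such integers.

Any value of 1335p + 1281q is a multiple of gcd(1335, 1281) = 3.
But 2029 is not a multiple of 3 (it leaves remainder 1).
Therefore 1335p + 1281q = 2029 has no solution in integers.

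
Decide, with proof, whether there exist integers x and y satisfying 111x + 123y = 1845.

Since gcd(111, 123) = 3 and 1845 = 3·615, Bézout's identity guarantees a solution.
Dividing through by 3 reduces the equation to 37x + 41y = 615.
Dividing repeatedly: 41 = 1·37 + 4, 37 = 9·4 + 1, 4 = 4·1 + 0.
Back-substituting, 1 = 37 − 9·4 = 37 − 9·(41 − 1·37) = −9·41 + 10·37; that is, 37·10 + 41·(-9) = 1.
Times 615: 37·6150 + 41·(-5535) = 615, so (6150, -5535) solves it.
Subtracting 150·41 from x and adding 150·37 to y gives the tidier solution (0, 15).
Indeed 111·0 + 123·15 = 0 + 1845 = 1845.

x = 0, y = 15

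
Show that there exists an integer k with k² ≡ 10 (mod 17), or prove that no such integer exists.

No such integer exists.

Since (17 − k)² ≡ k² (mod 17), it suffices to square k = 0, 1, …, 8: the residues are 0, 1, 4, 9, 16, 8, 2, 15, 13.
The set of squares mod 17 is therefore {0, 1, 2, 4, 8, 9, 13, 15, 16}, which does not contain 10.
Therefore k² ≡ 10 (mod 17) has no solution.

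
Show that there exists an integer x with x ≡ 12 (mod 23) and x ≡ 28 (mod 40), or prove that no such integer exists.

The moduli 23 and 40 are coprime, so by the Chinese Remainder Theorem a unique solution modulo 920 exists.
Any solution of the first congruence is x = 12 + 23t; substituting into the second, 23t ≡ 28 − 12 ≡ 16 (mod 40).
Note 23·7 = 161 ≡ 1 (mod 40) (as 161 − 1 = 4·40), so 23⁻¹ ≡ 7.
Therefore t ≡ 7·16 = 112 ≡ 32 (mod 40).
Taking t = 32 gives x = 12 + 23·32 = 748.
Indeed 748 ≡ 12 (mod 23) and 748 ≡ 28 (mod 40).

x = 748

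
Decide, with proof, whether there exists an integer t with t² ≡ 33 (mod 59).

59 is prime, so by Euler's criterion 33 is a square mod 59 iff 33^((59−1)/2) = 33^29 ≡ 1 (mod 59).
Repeated squaring mod 59: 33^2 = 1089 ≡ 27; 33^4 ≡ 27² = 729 ≡ 21; 33^8 ≡ 21² = 441 ≡ 28; 33^16 ≡ 28² = 784 ≡ 17.
Since 29 = 16 + 8 + 4 + 1, 33^29 ≡ 17 · 28 · 21 · 33; multiplying out mod 59: 17·28 = 476 ≡ 4, then 4·21 = 84 ≡ 25, then 25·33 = 825 ≡ 58. Thus 33^29 ≡ 58 ≡ −1 (mod 59).
By Euler's criterion 33 is a quadratic non-residue mod 59: no t satisfies t² ≡ 33 (mod 59).

No such integer exists.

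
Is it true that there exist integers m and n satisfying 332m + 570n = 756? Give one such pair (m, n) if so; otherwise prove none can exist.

m = 198, n = -114

Every value of 332m + 570n is a multiple of gcd(332, 570) = 2; since 2 ∣ 756, solutions exist.
Dividing through by 2 reduces the equation to 166m + 285n = 378.
Dividing repeatedly: 285 = 1·166 + 119, 166 = 1·119 + 47, 119 = 2·47 + 25, 47 = 1·25 + 22, 25 = 1·22 + 3, 22 = 7·3 + 1, 3 = 3·1 + 0.
Back-substituting, 1 = 22 − 7·3 = 22 − 7·(25 − 1·22) = −7·25 + 8·22 = −7·25 + 8·(47 − 1·25) = 8·47 − 15·25 = 8·47 − 15·(119 − 2·47) = −15·119 + 38·47 = −15·119 + 38·(166 − 1·119) = 38·166 − 53·119 = 38·166 − 53·(285 − 1·166) = −53·285 + 91·166; that is, 166·91 + 285·(-53) = 1.
Multiplying through by 378: m = 91·378 = 34398, n = (-53)·378 = -20034 is a solution.
The general solution is m = 34398 + 285k, n = -20034 − 166k; taking k = -120 gives the smaller pair m = 198, n = -114.
Check: 332·198 + 570·(-114) = 65736 − 64980 = 756. ✓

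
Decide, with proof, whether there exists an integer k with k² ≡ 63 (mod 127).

There is no such integer.

Apply Euler's criterion with the prime 127: 63 is a quadratic residue iff 63^63 ≡ 1 (mod 127), and a non-residue iff it is ≡ −1.
Repeated squaring mod 127: 63^2 = 3969 ≡ 32; 63^4 ≡ 32² = 1024 ≡ 8; 63^8 ≡ 8² = 64 ≡ 64; 63^16 ≡ 64² = 4096 ≡ 32; 63^32 ≡ 32² = 1024 ≡ 8.
Since 63 = 32 + 16 + 8 + 4 + 2 + 1, 63^63 ≡ 8 · 32 · 64 · 8 · 32 · 63; multiplying out mod 127: 8·32 = 256 ≡ 2, then 2·64 = 128 ≡ 1, then 1·8 = 8 ≡ 8, then 8·32 = 256 ≡ 2, then 2·63 = 126 ≡ 126. Thus 63^63 ≡ 126 ≡ −1 (mod 127).
The value −1 means 63 is a non-residue modulo 127, so k² ≡ 63 (mod 127) is impossible.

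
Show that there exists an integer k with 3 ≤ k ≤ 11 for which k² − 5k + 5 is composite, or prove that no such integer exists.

k = 10

At k = 10: 10² − 5·10 + 5 = 55 = 5·11, which is composite.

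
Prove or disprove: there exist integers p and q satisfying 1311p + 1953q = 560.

Any value of 1311p + 1953q is a multiple of gcd(1311, 1953) = 3.
But 560 = 3·186 + 2, so 3 ∤ 560.
Hence no integers p, q satisfy the equation.

No such integers exist.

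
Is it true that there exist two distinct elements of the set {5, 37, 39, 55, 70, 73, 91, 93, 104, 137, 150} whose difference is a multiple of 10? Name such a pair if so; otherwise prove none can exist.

The pair (5, 55) works.

Reduce each element mod 10: 5↦5, 37↦7, 39↦9, 55↦5, 70↦0, 73↦3, 91↦1, 93↦3, 104↦4, 137↦7, 150↦0. The residue 5 repeats (at 5 and 55), and 55 − 5 = 50 = 5·10.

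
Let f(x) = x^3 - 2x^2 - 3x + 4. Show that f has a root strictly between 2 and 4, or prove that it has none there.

f(2) = -2 and f(4) = 24, which have opposite signs.
f is continuous everywhere (it is a polynomial), in particular on [2, 4].
By the Intermediate Value Theorem f must vanish at some point of (2, 4).

Yes, f has a root in the interval.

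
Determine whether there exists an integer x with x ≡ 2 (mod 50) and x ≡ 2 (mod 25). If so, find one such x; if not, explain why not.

x = 2

The moduli are not coprime: gcd(50, 25) = 25. Compatibility requires 25 ∣ (2 − 2) = 0, which holds, so solutions exist.
In fact x = 2 itself already satisfies 2 mod 25 = 2.
Verify: 2 = 0·50 + 2 and 2 = 0·25 + 2. ✓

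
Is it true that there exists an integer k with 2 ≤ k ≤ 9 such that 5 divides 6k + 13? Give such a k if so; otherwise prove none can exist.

Try k = 2: 6·2 + 13 = 25 = 5·5, which is divisible by 5.

k = 2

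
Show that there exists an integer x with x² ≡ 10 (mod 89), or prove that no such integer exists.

x = 59

Take x = 59. Then 59² = 3481 = 39·89 + 10, so 59² ≡ 10 (mod 89).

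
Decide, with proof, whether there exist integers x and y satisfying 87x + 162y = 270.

Since gcd(87, 162) = 3 and 270 = 3·90, Bézout's identity guarantees a solution.
Dividing through by 3 reduces the equation to 29x + 54y = 90.
Run the Euclidean algorithm on 54 and 29: 54 = 1·29 + 25, 29 = 1·25 + 4, 25 = 6·4 + 1, 4 = 4·1 + 0.
Unwinding: 1 = 25 − 6·4 = 25 − 6·(29 − 1·25) = −6·29 + 7·25 = −6·29 + 7·(54 − 1·29) = 7·54 − 13·29, i.e. 29·(-13) + 54·7 = 1.
Times 90: 29·(-1170) + 54·630 = 90, so (-1170, 630) solves it.
The general solution is x = -1170 + 54k, y = 630 − 29k; taking k = 22 gives the smaller pair x = 18, y = -8.
Indeed 87·18 + 162·(-8) = 1566 − 1296 = 270.

x = 18, y = -8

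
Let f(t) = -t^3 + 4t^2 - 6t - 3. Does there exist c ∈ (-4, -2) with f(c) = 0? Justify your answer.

f(-4) = 149 and f(-2) = 33, both positive.
The derivative f'(t) = -3t^2 + 8t - 6 is a quadratic with discriminant 8² − 4·(-3)·(-6) = -8 < 0; it never vanishes, so it is always negative (sign of the leading coefficient).
Hence f is strictly decreasing on ℝ, and in particular on [-4, -2]. A strictly monotone function with same-sign endpoint values stays positive on the whole interval, so f has no zero in (-4, -2).

No.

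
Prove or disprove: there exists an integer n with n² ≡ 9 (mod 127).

Take n = 3. Then 3² = 9, and since 0 ≤ 9 < 127 this is already reduced: 3² ≡ 9 (mod 127).

n = 3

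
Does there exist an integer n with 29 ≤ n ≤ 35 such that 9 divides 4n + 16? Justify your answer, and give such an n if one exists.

For n = 29, 30, 31 the values 132, 136, 140 are not multiples of 9. Try n = 32: 4·32 + 16 = 144 = 16·9, which is divisible by 9.

n = 32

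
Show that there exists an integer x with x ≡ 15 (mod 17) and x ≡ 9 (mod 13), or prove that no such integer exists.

x = 100

gcd(17, 13) = 1, so the Chinese Remainder Theorem guarantees exactly one residue class mod 221 satisfying both.
Write x = 15 + 17t and require 15 + 17t ≡ 9 (mod 13), i.e. 17t ≡ 7 (mod 13).
17 ≡ 4 (mod 13), so this reads 4t ≡ 7 (mod 13). To invert 4 modulo 13: 13 = 3·4 + 1, 4 = 4·1 + 0, and unwinding, 1 = 13 − 3·4. Thus 4⁻¹ ≡ -3 ≡ 10 (mod 13).
Therefore t ≡ 10·7 = 70 ≡ 5 (mod 13).
With t = 5: x = 15 + 17·5 = 100.
Verify: 100 = 5·17 + 15 and 100 = 7·13 + 9. ✓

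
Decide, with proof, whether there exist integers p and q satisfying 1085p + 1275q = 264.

No such integers exist.

Both 1085 and 1275 are divisible by gcd(1085, 1275) = 5, hence so is any combination 1085p + 1275q.
But 264 = 5·52 + 4, so 5 ∤ 264.
Hence no integers p, q satisfy the equation.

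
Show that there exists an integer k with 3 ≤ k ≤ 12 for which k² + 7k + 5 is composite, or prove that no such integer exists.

At k = 11: 11² + 7·11 + 5 = 203 = 7·29, which is composite.

k = 11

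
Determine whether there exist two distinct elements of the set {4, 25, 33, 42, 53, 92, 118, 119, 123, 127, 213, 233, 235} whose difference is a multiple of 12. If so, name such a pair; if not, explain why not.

Both 33 and 213 leave remainder 9 on division by 12; their difference 180 = 15·12 is a multiple of 12.

33 and 213 are such a pair.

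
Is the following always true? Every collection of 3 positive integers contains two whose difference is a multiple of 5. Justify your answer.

Consider the 3 integers 7, 8, 9. They lie in distinct residue classes modulo 5, since 3 ≤ 5.
Any two of them differ by at most 2 < 5 and by at least 1, so no difference is a multiple of 5.

No; for instance {7, 8, 9} is a counterexample.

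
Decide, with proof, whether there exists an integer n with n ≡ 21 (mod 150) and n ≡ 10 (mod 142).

Reduce both congruences modulo 2, which divides 150 and 142: they say n ≡ 21 (mod 2) and n ≡ 10 (mod 2).
However 21 ≡ 1 and 10 ≡ 0 (mod 2), and 1 ≠ 0.
Therefore no such n exists.

No such integer exists.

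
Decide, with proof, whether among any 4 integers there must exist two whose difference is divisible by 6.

Take the 4 consecutive integers 22, 23, 24, 25: their residues mod 6 are all distinct because 4 ≤ 6.
Any two of them differ by at most 3 < 6 and by at least 1, so no difference is a multiple of 6.

No; for instance {22, 23, 24, 25} is a counterexample.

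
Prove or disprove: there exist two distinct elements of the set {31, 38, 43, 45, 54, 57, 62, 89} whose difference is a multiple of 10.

Residues mod 10: 31↦1, 38↦8, 43↦3, 45↦5, 54↦4, 57↦7, 62↦2, 89↦9.
These 8 residues are pairwise different, hence no difference of two elements is divisible by 10.

No, no such pair exists.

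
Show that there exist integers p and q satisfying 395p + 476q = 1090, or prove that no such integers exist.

p = 298, q = -245

395 and 476 are coprime, so 395p + 476q ranges over all of ℤ.
Run the Euclidean algorithm on 476 and 395: 476 = 1·395 + 81, 395 = 4·81 + 71, 81 = 1·71 + 10, 71 = 7·10 + 1, 10 = 10·1 + 0.
Unwinding: 1 = 71 − 7·10 = 71 − 7·(81 − 1·71) = −7·81 + 8·71 = −7·81 + 8·(395 − 4·81) = 8·395 − 39·81 = 8·395 − 39·(476 − 1·395) = −39·476 + 47·395, i.e. 395·47 + 476·(-39) = 1.
Times 1090: 395·51230 + 476·(-42510) = 1090, so (51230, -42510) solves it.
Subtracting 107·476 from p and adding 107·395 to q gives the tidier solution (298, -245).
Indeed 395·298 + 476·(-245) = 117710 − 116620 = 1090.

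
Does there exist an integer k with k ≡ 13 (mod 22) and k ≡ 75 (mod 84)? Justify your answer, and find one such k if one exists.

k = 915

The moduli are not coprime: gcd(22, 84) = 2. Compatibility requires 2 ∣ (75 − 13) = 62, which holds, so solutions exist.
Write k = 13 + 22t. Then 22t ≡ 75 − 13 ≡ 62 (mod 84); dividing through by 2 gives 11t ≡ 31 (mod 42).
To invert 11 modulo 42: 42 = 3·11 + 9, 11 = 1·9 + 2, 9 = 4·2 + 1, 2 = 2·1 + 0, and unwinding, 1 = 9 − 4·2 = 9 − 4·(11 − 1·9) = −4·11 + 5·9 = −4·11 + 5·(42 − 3·11) = 5·42 − 19·11. Thus 11⁻¹ ≡ -19 ≡ 23 (mod 42).
Multiplying by 23: t ≡ 23·31 = 713 ≡ 41 (mod 42).
Then k = 13 + 22·41 = 915.
Indeed 915 ≡ 13 (mod 22) and 915 ≡ 75 (mod 84).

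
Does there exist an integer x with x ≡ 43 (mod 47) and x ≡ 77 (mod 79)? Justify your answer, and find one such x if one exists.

Since 47 and 79 share no common factor, CRT says the pair of congruences has a solution (unique mod 3713).
Write x = 43 + 47t and require 43 + 47t ≡ 77 (mod 79), i.e. 47t ≡ 34 (mod 79).
Note 47·37 = 1739 ≡ 1 (mod 79) (as 1739 − 1 = 22·79), so 47⁻¹ ≡ 37.
Multiplying by 37: t ≡ 37·34 = 1258 ≡ 73 (mod 79).
With t = 73: x = 43 + 47·73 = 3474.
Indeed 3474 ≡ 43 (mod 47) and 3474 ≡ 77 (mod 79).

x = 3474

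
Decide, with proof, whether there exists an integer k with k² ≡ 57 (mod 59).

Take k = 36. Then 36² = 1296 = 21·59 + 57, so 36² ≡ 57 (mod 59).

k = 36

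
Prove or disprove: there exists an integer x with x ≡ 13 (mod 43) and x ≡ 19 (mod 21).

x = 271

The moduli 43 and 21 are coprime, so by the Chinese Remainder Theorem a unique solution modulo 903 exists.
Write x = 13 + 43t and require 13 + 43t ≡ 19 (mod 21), i.e. 43t ≡ 6 (mod 21).
43 ≡ 1 (mod 21), so this reads 1t ≡ 6 (mod 21). So t ≡ 6 (mod 21).
Taking t = 6 gives x = 13 + 43·6 = 271.
Verify: 271 = 6·43 + 13 and 271 = 12·21 + 19. ✓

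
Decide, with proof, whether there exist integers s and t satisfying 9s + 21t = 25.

No, no such integers exist.

gcd(9, 21) = 3, so every integer of the form 9s + 21t is a multiple of 3.
However 25 leaves remainder 1 on division by 3.
Therefore 9s + 21t = 25 has no solution in integers.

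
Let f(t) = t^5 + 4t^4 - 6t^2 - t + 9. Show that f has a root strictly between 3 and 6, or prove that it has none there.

No.

The endpoint values f(3) = 519 and f(6) = 12747 are both positive. Claim: f(t) > 0 for every t in (3, 6).
Shift to the endpoint 3: with t = 3 + u (0 < u < 3), one computes f(3 + u) = u^5 + 19u^4 + 138u^3 + 480u^2 + 800u + 519.
The nonzero coefficients here are all positive, so for u > 0 every term is positive (or zero), and the constant term 519 is strictly positive.
Therefore f(t) > 0 throughout (3, 6), and f has no zero there.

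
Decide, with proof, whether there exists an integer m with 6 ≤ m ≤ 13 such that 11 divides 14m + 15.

Try m = 6: 14·6 + 15 = 99 = 9·11, which is divisible by 11.

m = 6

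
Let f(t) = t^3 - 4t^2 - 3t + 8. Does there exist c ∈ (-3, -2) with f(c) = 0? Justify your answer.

No such root exists.

f(-3) = -46 and f(-2) = -10, both negative, so a sign-change argument is unavailable; we show f keeps this sign on the whole interval.
Substitute t = -2 − u, where 0 < u < 1 on the interval. Expanding, f(-2 − u) = -u^3 - 10u^2 - 25u - 10.
All 4 nonzero coefficients of this polynomial in u are negative; hence for u > 0 the value is a sum of negative terms (the constant -10 among them).
So f is strictly negative on (-3, -2); no root exists in the interval.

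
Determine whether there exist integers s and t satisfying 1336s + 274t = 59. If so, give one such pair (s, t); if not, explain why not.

No, no such integers exist.

Any value of 1336s + 274t is a multiple of gcd(1336, 274) = 2.
But 59 is not a multiple of 2 (it leaves remainder 1).
Hence no integers s, t satisfy the equation.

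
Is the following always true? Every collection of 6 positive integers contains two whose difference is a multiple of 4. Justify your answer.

True.

Each integer lies in one of the 4 residue classes modulo 4.
With 6 integers and only 4 classes, the pigeonhole principle forces two of them, say a and b, into the same class.
Then a ≡ b (mod 4), i.e. 4 ∣ (a − b).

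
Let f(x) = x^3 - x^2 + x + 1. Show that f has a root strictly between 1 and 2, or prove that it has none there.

No.

f(1) = 2 and f(2) = 7, both positive.
f'(x) = 3x^2 - 2x + 1 has discriminant (-2)² − 4·3·1 = -8 < 0, so f' has no real roots and is positive for every real x.
Hence f is strictly increasing on ℝ, and in particular on [1, 2]. A strictly monotone function with same-sign endpoint values stays positive on the whole interval, so f has no zero in (1, 2).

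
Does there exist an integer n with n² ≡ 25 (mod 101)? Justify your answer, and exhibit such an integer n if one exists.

Take n = 96. Then 96² = 9216 = 91·101 + 25, so 96² ≡ 25 (mod 101).

n = 96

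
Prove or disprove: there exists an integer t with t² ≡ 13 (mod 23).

t = 17 works: 17² = 289, and 289 − 13 = 276 = 12·23.

t = 17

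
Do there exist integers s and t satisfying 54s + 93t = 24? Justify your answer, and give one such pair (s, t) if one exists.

s = 28, t = -16

Every value of 54s + 93t is a multiple of gcd(54, 93) = 3; since 3 ∣ 24, solutions exist.
Dividing through by 3 reduces the equation to 18s + 31t = 8.
Euclidean algorithm: 31 = 1·18 + 13, 18 = 1·13 + 5, 13 = 2·5 + 3, 5 = 1·3 + 2, 3 = 1·2 + 1, 2 = 2·1 + 0.
Unwinding: 1 = 3 − 1·2 = 3 − (5 − 1·3) = −5 + 2·3 = −5 + 2·(13 − 2·5) = 2·13 − 5·5 = 2·13 − 5·(18 − 1·13) = −5·18 + 7·13 = −5·18 + 7·(31 − 1·18) = 7·31 − 12·18, i.e. 18·(-12) + 31·7 = 1.
Scaling by 8 gives the particular solution (s, t) = (-96, 56).
The general solution is s = -96 + 31k, t = 56 − 18k; taking k = 4 gives the smaller pair s = 28, t = -16.
Check: 54·28 + 93·(-16) = 1512 − 1488 = 24. ✓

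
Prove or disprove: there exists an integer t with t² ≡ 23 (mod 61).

Apply Euler's criterion with the prime 61: 23 is a quadratic residue iff 23^30 ≡ 1 (mod 61), and a non-residue iff it is ≡ −1.
Squaring successively (mod 61): 23^2 = 529 ≡ 41; 23^4 ≡ 41² = 1681 ≡ 34; 23^8 ≡ 34² = 1156 ≡ 58; 23^16 ≡ 58² = 3364 ≡ 9.
Since 30 = 16 + 8 + 4 + 2, 23^30 ≡ 9 · 58 · 34 · 41; multiplying out mod 61: 9·58 = 522 ≡ 34, then 34·34 = 1156 ≡ 58, then 58·41 = 2378 ≡ 60. Thus 23^30 ≡ 60 ≡ −1 (mod 61).
The value −1 means 23 is a non-residue modulo 61, so t² ≡ 23 (mod 61) is impossible.

No such integer exists.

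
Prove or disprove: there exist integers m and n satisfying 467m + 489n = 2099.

m = 238, n = -223

467 and 489 are coprime, so 467m + 489n ranges over all of ℤ.
Euclidean algorithm: 489 = 1·467 + 22, 467 = 21·22 + 5, 22 = 4·5 + 2, 5 = 2·2 + 1, 2 = 2·1 + 0.
Working back up the chain: 1 = 5 − 2·2 = 5 − 2·(22 − 4·5) = −2·22 + 9·5 = −2·22 + 9·(467 − 21·22) = 9·467 − 191·22 = 9·467 − 191·(489 − 1·467) = −191·489 + 200·467. So 467·200 + 489·(-191) = 1.
Scaling by 2099 gives the particular solution (m, n) = (419800, -400909).
Shifting by a multiple of (489, −467) keeps it a solution: m = 419800 − 858·489 = 238, n = -400909 + 858·467 = -223.
Indeed 467·238 + 489·(-223) = 111146 − 109047 = 2099.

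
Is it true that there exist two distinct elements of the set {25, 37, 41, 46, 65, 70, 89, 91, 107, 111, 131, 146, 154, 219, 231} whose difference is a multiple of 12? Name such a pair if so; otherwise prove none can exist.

Yes: 25 and 37.

Reduce each element mod 12: 25↦1, 37↦1, 41↦5, 46↦10, 65↦5, 70↦10, 89↦5, 91↦7, 107↦11, 111↦3, 131↦11, 146↦2, 154↦10, 219↦3, 231↦3. The residue 1 repeats (at 25 and 37), and 37 − 25 = 12 = 1·12.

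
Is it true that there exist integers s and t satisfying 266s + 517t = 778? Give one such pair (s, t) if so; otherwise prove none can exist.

Since gcd(266, 517) = 1, every integer is an integer combination of 266 and 517.
Run the Euclidean algorithm on 517 and 266: 517 = 1·266 + 251, 266 = 1·251 + 15, 251 = 16·15 + 11, 15 = 1·11 + 4, 11 = 2·4 + 3, 4 = 1·3 + 1, 3 = 3·1 + 0.
Back-substituting, 1 = 4 − 1·3 = 4 − (11 − 2·4) = −11 + 3·4 = −11 + 3·(15 − 1·11) = 3·15 − 4·11 = 3·15 − 4·(251 − 16·15) = −4·251 + 67·15 = −4·251 + 67·(266 − 1·251) = 67·266 − 71·251 = 67·266 − 71·(517 − 1·266) = −71·517 + 138·266; that is, 266·138 + 517·(-71) = 1.
Multiplying through by 778: s = 138·778 = 107364, t = (-71)·778 = -55238 is a solution.
Shifting by a multiple of (517, −266) keeps it a solution: s = 107364 − 207·517 = 345, t = -55238 + 207·266 = -176.
Indeed 266·345 + 517·(-176) = 91770 − 90992 = 778.

s = 345, t = -176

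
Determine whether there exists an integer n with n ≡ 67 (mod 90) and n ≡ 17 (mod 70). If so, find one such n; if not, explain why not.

n = 157

gcd(90, 70) = 10. A simultaneous solution exists iff 67 ≡ 17 (mod 10); here 67 mod 10 = 7 = 17 mod 10, so it does.
List candidates n ≡ 67 (mod 90): 67, 157. Modulo 70 these are 67, 17; 157 gives 17 as required.
Verify: 157 = 1·90 + 67 and 157 = 2·70 + 17. ✓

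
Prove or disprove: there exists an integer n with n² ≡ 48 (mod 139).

139 is prime, so by Euler's criterion 48 is a square mod 139 iff 48^((139−1)/2) = 48^69 ≡ 1 (mod 139).
Squaring successively (mod 139): 48^2 = 2304 ≡ 80; 48^4 ≡ 80² = 6400 ≡ 6; 48^8 ≡ 6² = 36 ≡ 36; 48^16 ≡ 36² = 1296 ≡ 45; 48^32 ≡ 45² = 2025 ≡ 79; 48^64 ≡ 79² = 6241 ≡ 125.
Since 69 = 64 + 4 + 1, 48^69 ≡ 125 · 6 · 48; multiplying out mod 139: 125·6 = 750 ≡ 55, then 55·48 = 2640 ≡ 138. Thus 48^69 ≡ 138 ≡ −1 (mod 139).
By Euler's criterion 48 is a quadratic non-residue mod 139: no n satisfies n² ≡ 48 (mod 139).

No, no such integer exists.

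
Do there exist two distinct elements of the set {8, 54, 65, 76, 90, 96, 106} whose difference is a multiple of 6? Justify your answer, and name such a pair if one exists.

54 mod 6 = 0 and 90 mod 6 = 0, so 90 − 54 = 36 = 6·6.

Yes: 54 and 90.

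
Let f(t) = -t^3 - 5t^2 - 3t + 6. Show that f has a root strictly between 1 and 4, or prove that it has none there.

The endpoint values f(1) = -3 and f(4) = -150 are both negative. Claim: f(t) < 0 for every t in (1, 4).
Shift to the endpoint 1: with t = 1 + u (0 < u < 3), one computes f(1 + u) = -u^3 - 8u^2 - 16u - 3.
All 4 nonzero coefficients of this polynomial in u are negative; hence for u > 0 the value is a sum of negative terms (the constant -3 among them).
So f is strictly negative on (1, 4); no root exists in the interval.

No such root exists.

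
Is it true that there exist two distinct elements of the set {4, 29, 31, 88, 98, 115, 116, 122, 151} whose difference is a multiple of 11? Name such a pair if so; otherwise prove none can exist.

No such pair exists.

Reduce each element modulo 11: 4↦4, 29↦7, 31↦9, 88↦0, 98↦10, 115↦5, 116↦6, 122↦1, 151↦8.
All 9 residues are distinct, so no two elements differ by a multiple of 11.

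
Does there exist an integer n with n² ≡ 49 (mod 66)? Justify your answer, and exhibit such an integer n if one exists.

n = 29

n = 29 works: 29² = 841, and 841 − 49 = 792 = 12·66.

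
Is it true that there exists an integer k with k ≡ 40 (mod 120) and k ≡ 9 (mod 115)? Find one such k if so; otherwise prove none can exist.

No such integer exists.

gcd(120, 115) = 5. If k ≡ 40 (mod 120) and k ≡ 9 (mod 115), then k ≡ 40 (mod 5) and k ≡ 9 (mod 5).
But 40 mod 5 = 0 while 9 mod 5 = 4, a contradiction.
Hence the system has no solution.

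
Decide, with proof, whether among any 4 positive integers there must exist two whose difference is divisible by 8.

No; for instance {10, 11, 12, 13} is a counterexample.

Try 4 consecutive integers, 10, 11, 12, 13. Their remainders mod 8 are 2, 3, 4, 5 — pairwise different, as any 4 ≤ 8 consecutive integers have distinct residues.
Any two of them differ by at most 3 < 8 and by at least 1, so no difference is a multiple of 8.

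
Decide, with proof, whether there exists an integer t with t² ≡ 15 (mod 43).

t = 12

Take t = 12. Then 12² = 144 = 3·43 + 15, so 12² ≡ 15 (mod 43).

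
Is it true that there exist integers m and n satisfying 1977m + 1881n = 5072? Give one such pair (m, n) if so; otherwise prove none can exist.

No, no such integers exist.

Any value of 1977m + 1881n is a multiple of gcd(1977, 1881) = 3.
But 5072 = 3·1690 + 2, so 3 ∤ 5072.
Hence no integers m, n satisfy the equation.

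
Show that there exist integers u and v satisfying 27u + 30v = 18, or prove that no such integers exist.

gcd(27, 30) = 3, and 3 divides 18, so integer solutions exist.
Dividing through by 3 reduces the equation to 9u + 10v = 6.
Run the Euclidean algorithm on 10 and 9: 10 = 1·9 + 1, 9 = 9·1 + 0.
Unwinding: 1 = 10 − 1·9, i.e. 9·(-1) + 10·1 = 1.
Times 6: 9·(-6) + 10·6 = 6, so (-6, 6) solves it.
Shifting by a multiple of (10, −9) keeps it a solution: u = -6 + 1·10 = 4, v = 6 − 1·9 = -3.
Indeed 27·4 + 30·(-3) = 108 − 90 = 18.

u = 4, v = -3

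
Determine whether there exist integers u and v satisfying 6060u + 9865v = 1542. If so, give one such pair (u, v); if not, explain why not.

Any value of 6060u + 9865v is a multiple of gcd(6060, 9865) = 5.
But 1542 = 5·308 + 2, so 5 ∤ 1542.
Therefore 6060u + 9865v = 1542 has no solution in integers.

There are no such integers.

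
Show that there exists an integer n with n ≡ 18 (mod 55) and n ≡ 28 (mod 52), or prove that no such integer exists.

Since 55 and 52 share no common factor, CRT says the pair of congruences has a solution (unique mod 2860).
Write n = 18 + 55t and require 18 + 55t ≡ 28 (mod 52), i.e. 55t ≡ 10 (mod 52).
55 ≡ 3 (mod 52), so this reads 3t ≡ 10 (mod 52). Invert 3 mod 52 by the Euclidean algorithm: 52 = 17·3 + 1, 3 = 3·1 + 0; back-substituting, 1 = 52 − 17·3. Hence 3·(-17) ≡ 1, so 3⁻¹ ≡ -17 ≡ 35 (mod 52).
Therefore t ≡ 35·10 = 350 ≡ 38 (mod 52).
Taking t = 38 gives n = 18 + 55·38 = 2108.
Verify: 2108 = 38·55 + 18 and 2108 = 40·52 + 28. ✓

n = 2108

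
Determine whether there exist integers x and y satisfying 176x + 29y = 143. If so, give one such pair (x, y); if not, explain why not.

x = 28, y = -165

Since gcd(176, 29) = 1, every integer is an integer combination of 176 and 29.
Dividing repeatedly: 176 = 6·29 + 2, 29 = 14·2 + 1, 2 = 2·1 + 0.
Working back up the chain: 1 = 29 − 14·2 = 29 − 14·(176 − 6·29) = −14·176 + 85·29. So 176·(-14) + 29·85 = 1.
Multiplying through by 143: x = (-14)·143 = -2002, y = 85·143 = 12155 is a solution.
Adding 70·29 to x and subtracting 70·176 from y gives the tidier solution (28, -165).
Check: 176·28 + 29·(-165) = 4928 − 4785 = 143. ✓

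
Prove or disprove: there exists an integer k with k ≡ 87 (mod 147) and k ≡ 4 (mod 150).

No such integer exists.

Reduce both congruences modulo 3, which divides 147 and 150: they say k ≡ 87 (mod 3) and k ≡ 4 (mod 3).
However 87 ≡ 0 and 4 ≡ 1 (mod 3), and 0 ≠ 1.
Hence the system has no solution.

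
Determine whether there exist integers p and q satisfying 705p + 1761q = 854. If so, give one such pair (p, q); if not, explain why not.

gcd(705, 1761) = 3, so every integer of the form 705p + 1761q is a multiple of 3.
But 854 = 3·284 + 2, so 3 ∤ 854.
Therefore 705p + 1761q = 854 has no solution in integers.

There are no such integers.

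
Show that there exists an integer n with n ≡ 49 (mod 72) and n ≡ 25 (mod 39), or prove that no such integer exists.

gcd(72, 39) = 3. A simultaneous solution exists iff 49 ≡ 25 (mod 3); here 49 mod 3 = 1 = 25 mod 3, so it does.
List candidates n ≡ 49 (mod 72): 49, 121, 193, 265, 337. Modulo 39 these are 10, 4, 37, 31, 25; 337 gives 25 as required.
Verify: 337 = 4·72 + 49 and 337 = 8·39 + 25. ✓

n = 337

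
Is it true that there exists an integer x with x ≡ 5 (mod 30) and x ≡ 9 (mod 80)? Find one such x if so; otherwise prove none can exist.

There is no such integer.

Reduce both congruences modulo 10, which divides 30 and 80: they say x ≡ 5 (mod 10) and x ≡ 9 (mod 10).
These are incompatible: 5 − 9 = -4 is not divisible by 10.
Hence the system has no solution.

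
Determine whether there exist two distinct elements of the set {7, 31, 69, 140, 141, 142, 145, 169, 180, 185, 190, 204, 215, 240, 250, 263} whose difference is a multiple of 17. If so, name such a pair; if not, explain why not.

No, no such pair exists.

Two integers differ by a multiple of 17 exactly when they have the same residue mod 17. The residues are 7↦7, 31↦14, 69↦1, 140↦4, 141↦5, 142↦6, 145↦9, 169↦16, 180↦10, 185↦15, 190↦3, 204↦0, 215↦11, 240↦2, 250↦12, 263↦8.
No residue repeats among the 16 elements, so no pair has difference ≡ 0 (mod 17).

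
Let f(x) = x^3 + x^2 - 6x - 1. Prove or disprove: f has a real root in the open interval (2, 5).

Such a root exists.

f(2) = -1 and f(5) = 119, which have opposite signs.
As a polynomial, f is continuous on every closed interval.
By the Intermediate Value Theorem, f takes the value 0 somewhere in the open interval.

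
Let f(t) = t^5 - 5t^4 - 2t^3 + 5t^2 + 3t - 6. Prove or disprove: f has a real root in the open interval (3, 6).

f(3) = -168 and f(6) = 1056, which have opposite signs.
As a polynomial, f is continuous on every closed interval.
By the Intermediate Value Theorem f must vanish at some point of (3, 6).

Yes, f has a root in the interval.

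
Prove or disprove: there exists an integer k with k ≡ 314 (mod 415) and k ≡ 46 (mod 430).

There is no such integer.

Reduce both congruences modulo 5, which divides 415 and 430: they say k ≡ 314 (mod 5) and k ≡ 46 (mod 5).
These are incompatible: 314 − 46 = 268 is not divisible by 5.
Hence the system has no solution.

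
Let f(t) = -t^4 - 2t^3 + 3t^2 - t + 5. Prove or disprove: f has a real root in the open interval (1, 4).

f(1) = 4 and f(4) = -335, which have opposite signs.
f is continuous everywhere (it is a polynomial), in particular on [1, 4].
By the Intermediate Value Theorem, f takes the value 0 somewhere in the open interval.

Yes, f has a root in the interval.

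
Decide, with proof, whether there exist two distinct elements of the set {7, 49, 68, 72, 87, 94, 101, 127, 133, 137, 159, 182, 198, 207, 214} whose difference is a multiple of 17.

No, no such pair exists.

Residues mod 17: 7↦7, 49↦15, 68↦0, 72↦4, 87↦2, 94↦9, 101↦16, 127↦8, 133↦14, 137↦1, 159↦6, 182↦12, 198↦11, 207↦3, 214↦10.
These 15 residues are pairwise different, hence no difference of two elements is divisible by 17.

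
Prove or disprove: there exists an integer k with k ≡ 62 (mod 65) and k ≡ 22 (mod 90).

k = 1102

gcd(65, 90) = 5. A simultaneous solution exists iff 62 ≡ 22 (mod 5); here 62 mod 5 = 2 = 22 mod 5, so it does.
Write k = 62 + 65t. Then 65t ≡ 22 − 62 ≡ 50 (mod 90); dividing through by 5 gives 13t ≡ 10 (mod 18).
To invert 13 modulo 18: 18 = 1·13 + 5, 13 = 2·5 + 3, 5 = 1·3 + 2, 3 = 1·2 + 1, 2 = 2·1 + 0, and unwinding, 1 = 3 − 1·2 = 3 − (5 − 1·3) = −5 + 2·3 = −5 + 2·(13 − 2·5) = 2·13 − 5·5 = 2·13 − 5·(18 − 1·13) = −5·18 + 7·13. Thus 13⁻¹ ≡ 7 (mod 18).
Multiplying by 7: t ≡ 7·10 = 70 ≡ 16 (mod 18).
Then k = 62 + 65·16 = 1102.
Verify: 1102 = 16·65 + 62 and 1102 = 12·90 + 22. ✓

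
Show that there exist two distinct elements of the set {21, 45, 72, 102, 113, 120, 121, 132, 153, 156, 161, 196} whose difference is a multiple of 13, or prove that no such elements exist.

Two integers differ by a multiple of 13 exactly when they have the same residue mod 13. The residues are 21↦8, 45↦6, 72↦7, 102↦11, 113↦9, 120↦3, 121↦4, 132↦2, 153↦10, 156↦0, 161↦5, 196↦1.
These 12 residues are pairwise different, hence no difference of two elements is divisible by 13.

There is no such pair.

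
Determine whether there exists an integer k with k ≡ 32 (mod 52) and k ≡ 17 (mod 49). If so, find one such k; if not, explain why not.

The moduli 52 and 49 are coprime, so by the Chinese Remainder Theorem a unique solution modulo 2548 exists.
Write k = 32 + 52t and require 32 + 52t ≡ 17 (mod 49), i.e. 52t ≡ 34 (mod 49).
52 ≡ 3 (mod 49), so this reads 3t ≡ 34 (mod 49). To invert 3 modulo 49: 49 = 16·3 + 1, 3 = 3·1 + 0, and unwinding, 1 = 49 − 16·3. Thus 3⁻¹ ≡ -16 ≡ 33 (mod 49).
Therefore t ≡ 33·34 = 1122 ≡ 44 (mod 49).
Taking t = 44 gives k = 32 + 52·44 = 2320.
Indeed 2320 ≡ 32 (mod 52) and 2320 ≡ 17 (mod 49).

k = 2320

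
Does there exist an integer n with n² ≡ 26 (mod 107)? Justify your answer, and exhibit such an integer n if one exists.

No such integer exists.

107 is prime, so by Euler's criterion 26 is a square mod 107 iff 26^((107−1)/2) = 26^53 ≡ 1 (mod 107).
Squaring successively (mod 107): 26^2 = 676 ≡ 34; 26^4 ≡ 34² = 1156 ≡ 86; 26^8 ≡ 86² = 7396 ≡ 13; 26^16 ≡ 13² = 169 ≡ 62; 26^32 ≡ 62² = 3844 ≡ 99.
Since 53 = 32 + 16 + 4 + 1, 26^53 ≡ 99 · 62 · 86 · 26; multiplying out mod 107: 99·62 = 6138 ≡ 39, then 39·86 = 3354 ≡ 37, then 37·26 = 962 ≡ 106. Thus 26^53 ≡ 106 ≡ −1 (mod 107).
The value −1 means 26 is a non-residue modulo 107, so n² ≡ 26 (mod 107) is impossible.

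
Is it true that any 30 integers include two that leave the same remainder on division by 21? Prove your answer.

Yes, this is always true.

Each integer lies in one of the 21 residue classes modulo 21.
With 30 integers and only 21 classes, the pigeonhole principle forces two of them, say a and b, into the same class.
So a and b have equal remainders mod 21, which is exactly what was to be shown.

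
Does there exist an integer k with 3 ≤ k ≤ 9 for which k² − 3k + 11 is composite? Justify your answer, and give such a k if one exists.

At k = 4: 4² − 3·4 + 11 = 15 = 3·5, which is composite.

k = 4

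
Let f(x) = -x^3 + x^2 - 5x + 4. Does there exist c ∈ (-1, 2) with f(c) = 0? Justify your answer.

Such a root exists.

f(-1) = 11 and f(2) = -10, which have opposite signs.
As a polynomial, f is continuous on every closed interval.
The Intermediate Value Theorem then guarantees some c ∈ (-1, 2) with f(c) = 0.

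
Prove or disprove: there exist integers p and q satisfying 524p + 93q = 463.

p = 11, q = -57

Since gcd(524, 93) = 1, every integer is an integer combination of 524 and 93.
Euclidean algorithm: 524 = 5·93 + 59, 93 = 1·59 + 34, 59 = 1·34 + 25, 34 = 1·25 + 9, 25 = 2·9 + 7, 9 = 1·7 + 2, 7 = 3·2 + 1, 2 = 2·1 + 0.
Working back up the chain: 1 = 7 − 3·2 = 7 − 3·(9 − 1·7) = −3·9 + 4·7 = −3·9 + 4·(25 − 2·9) = 4·25 − 11·9 = 4·25 − 11·(34 − 1·25) = −11·34 + 15·25 = −11·34 + 15·(59 − 1·34) = 15·59 − 26·34 = 15·59 − 26·(93 − 1·59) = −26·93 + 41·59 = −26·93 + 41·(524 − 5·93) = 41·524 − 231·93. So 524·41 + 93·(-231) = 1.
Scaling by 463 gives the particular solution (p, q) = (18983, -106953).
Subtracting 204·93 from p and adding 204·524 to q gives the tidier solution (11, -57).
Indeed 524·11 + 93·(-57) = 5764 − 5301 = 463.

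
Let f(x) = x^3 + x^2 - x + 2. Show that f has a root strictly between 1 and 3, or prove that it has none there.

f(1) = 3 and f(3) = 35, both positive, so a sign-change argument is unavailable; we show f keeps this sign on the whole interval.
Substitute x = 1 + u, where 0 < u < 2 on the interval. Expanding, f(1 + u) = u^3 + 4u^2 + 4u + 3.
The nonzero coefficients here are all positive, so for u > 0 every term is positive (or zero), and the constant term 3 is strictly positive.
Therefore f(x) > 0 throughout (1, 3), and f has no zero there.

No.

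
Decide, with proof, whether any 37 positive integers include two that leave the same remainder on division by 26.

Yes, this is always true.

Each integer lies in one of the 26 residue classes modulo 26.
Placing 37 integers into 26 classes, some class receives at least two — say a and b.
So a and b have equal remainders mod 26, which is exactly what was to be shown.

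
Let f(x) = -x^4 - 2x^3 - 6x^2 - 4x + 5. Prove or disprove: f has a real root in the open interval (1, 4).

No.

f(1) = -8 and f(4) = -491, both negative, so a sign-change argument is unavailable; we show f keeps this sign on the whole interval.
Substitute x = 1 + u, where 0 < u < 3 on the interval. Expanding, f(1 + u) = -u^4 - 6u^3 - 18u^2 - 26u - 8.
The nonzero coefficients here are all negative, so for u > 0 every term is negative (or zero), and the constant term -8 is strictly negative.
So f is strictly negative on (1, 4); no root exists in the interval.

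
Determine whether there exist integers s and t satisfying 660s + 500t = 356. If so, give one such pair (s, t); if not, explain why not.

gcd(660, 500) = 20, so every integer of the form 660s + 500t is a multiple of 20.
But 356 = 20·17 + 16, so 20 ∤ 356.
Therefore 660s + 500t = 356 has no solution in integers.

No, no such integers exist.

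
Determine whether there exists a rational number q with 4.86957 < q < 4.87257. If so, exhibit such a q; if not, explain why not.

Scale by 31: the interval becomes (150.95667, 151.04967), which contains the integer 151.
So q = 151/31 works: it is a ratio of integers, and dividing 31·4.86957 < 151 < 31·4.87257 through by 31 gives 4.86957 < 151/31 < 4.87257.

q = 151/31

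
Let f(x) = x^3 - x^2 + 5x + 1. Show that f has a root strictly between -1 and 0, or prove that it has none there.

f(-1) = -6 and f(0) = 1, which have opposite signs.
As a polynomial, f is continuous on every closed interval.
By the Intermediate Value Theorem, f takes the value 0 somewhere in the open interval.

Such a root exists.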